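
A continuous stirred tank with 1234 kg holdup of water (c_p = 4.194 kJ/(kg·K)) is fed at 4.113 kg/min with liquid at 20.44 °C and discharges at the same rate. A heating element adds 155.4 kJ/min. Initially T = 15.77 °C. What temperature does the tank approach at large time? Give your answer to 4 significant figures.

29.45 °C

M c_p dT/dt = ṁ c_p (T_in − T) + Q̇.
At steady state dT/dt = 0 ⇒ T_ss = T_in + Q̇/(ṁ c_p) = 20.44 + 155.4/(4.113·4.194) = 29.4487 °C.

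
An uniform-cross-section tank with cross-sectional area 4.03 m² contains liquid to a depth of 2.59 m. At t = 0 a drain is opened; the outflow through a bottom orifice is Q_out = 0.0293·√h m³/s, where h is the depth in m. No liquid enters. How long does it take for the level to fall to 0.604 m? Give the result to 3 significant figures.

With no inflow, A dh/dt = −0.0293 √h.
This is separable: 2 d(√h)/dt = −0.0293/A, so √h = √h₀ − (0.0293/(2A)) t.
t = 2A(√h₀ − √h)/0.0293 = 2·4.03·(√2.59 − √0.604)/0.0293
  = 8.0600 × (1.6093 − 0.77717) / 0.0293 = 228.92 s.

229 s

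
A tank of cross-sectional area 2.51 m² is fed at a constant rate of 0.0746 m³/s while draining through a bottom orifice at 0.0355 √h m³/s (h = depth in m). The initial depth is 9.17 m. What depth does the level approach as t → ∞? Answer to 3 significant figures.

4.42 m

Level balance: A dh/dt = 0.0746 − 0.0355 √h. Setting dh/dt = 0:
Q_in = 0.0355 √h_ss ⇒ √h_ss = 0.0746/0.0355 = 2.1014.
h_ss = 2.1014² = 4.4159 m. (Since h₀ = 9.17 m > h_ss, the level will fall toward this value.)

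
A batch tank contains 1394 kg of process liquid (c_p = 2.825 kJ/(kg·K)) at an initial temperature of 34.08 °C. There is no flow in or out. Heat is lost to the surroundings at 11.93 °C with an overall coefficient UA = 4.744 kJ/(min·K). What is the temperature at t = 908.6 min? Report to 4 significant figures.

Lumped-capacitance energy balance: M c_p dT/dt = UA(T_amb − T).
dT/dt = (T_ss − T)/τ with T_ss = T_amb = 11.9300 °C, τ = M c_p/UA = 1394·2.825/4.744 = 830.112 min.
This is linear first-order; T(t) = T_ss + (T₀ − T_ss) e^(−t/τ).
T(908.6) = 11.9300 + (22.1500)·0.334690 = 19.3434 °C.

19.34 °C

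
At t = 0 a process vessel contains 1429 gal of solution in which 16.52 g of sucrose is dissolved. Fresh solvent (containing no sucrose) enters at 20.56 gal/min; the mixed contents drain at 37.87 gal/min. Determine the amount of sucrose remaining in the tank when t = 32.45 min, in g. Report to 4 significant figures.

Total volume: dV/dt = Q_in − Q_out = -17.3100 gal/min, so V(t) = 1429 − 17.3100 t and V(32.45) = 867.290 gal.
Solute balance: dm/dt = 0 − Q_out C = −Q_out m/V(t).
dm/m = −Q_out dt/(V₀ − 17.3100 t); integrating gives ln(m/m₀) = −(Q_out/(Q_in−Q_out)) ln(V/V₀).
m = m₀ (V₀/V)^(Q_out/(Q_in−Q_out)) = 16.52 × (1429/867.290)^(-2.18775) = 5.54061 g.

5.541 g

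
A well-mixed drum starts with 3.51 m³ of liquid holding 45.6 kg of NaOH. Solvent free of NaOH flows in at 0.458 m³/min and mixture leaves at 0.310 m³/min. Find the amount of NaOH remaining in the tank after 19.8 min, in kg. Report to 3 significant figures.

12.8 kg

Total volume: dV/dt = Q_in − Q_out = 0.14800 m³/min, so V(t) = 3.51 + 0.14800 t and V(19.8) = 6.4404 m³.
Solute balance: dm/dt = 0 − Q_out C = −Q_out m/V(t).
Separate: dm/m = −Q_out dt/V(t) ⇒ ln(m/m₀) = −(Q_out/(Q_in−Q_out)) ln(V/V₀).
m = m₀ (V₀/V)^(Q_out/(Q_in−Q_out)) = 45.6 × (3.51/6.4404)^(2.0946) = 12.788 kg.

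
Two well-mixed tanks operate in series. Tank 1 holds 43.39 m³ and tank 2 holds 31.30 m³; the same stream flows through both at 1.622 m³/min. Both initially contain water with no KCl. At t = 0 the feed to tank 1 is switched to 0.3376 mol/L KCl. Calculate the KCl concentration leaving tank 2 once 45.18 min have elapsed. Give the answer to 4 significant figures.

Each tank obeys Vᵢ dCᵢ/dt = Q(Cᵢ₋₁ − Cᵢ), so τᵢ = Vᵢ/Q.
τ₁ = 43.39/1.622 = 26.7509 min; τ₂ = 31.30/1.622 = 19.2972 min.
Solving the cascade with C₁(0)=C₂(0)=0 gives C₂(t) = C_in[1 − (τ₁ e^(−t/τ₁) − τ₂ e^(−t/τ₂))/(τ₁ − τ₂)].
At t = 45.18: e^(−t/τ₁) = 0.184720, e^(−t/τ₂) = 0.0962047.
C₂ = 0.3376·[1 − (26.7509·0.184720 − 19.2972·0.0962047)/(7.45376)] = 0.3376·0.586121 = 0.197874 mol/L.

0.1979 mol/L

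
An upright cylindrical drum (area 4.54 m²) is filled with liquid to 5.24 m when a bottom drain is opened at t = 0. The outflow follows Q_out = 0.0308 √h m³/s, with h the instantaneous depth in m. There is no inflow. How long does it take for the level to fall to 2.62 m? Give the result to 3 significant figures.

198 s

With no inflow, A dh/dt = −0.0308 √h.
Separate and integrate: 2(√h − √h₀) = −(0.0308/A) t.
t = 2A(√h₀ − √h)/0.0308 = 2·4.54·(√5.24 − √2.62)/0.0308
  = 9.0800 × (2.2891 − 1.6186) / 0.0308 = 197.66 s.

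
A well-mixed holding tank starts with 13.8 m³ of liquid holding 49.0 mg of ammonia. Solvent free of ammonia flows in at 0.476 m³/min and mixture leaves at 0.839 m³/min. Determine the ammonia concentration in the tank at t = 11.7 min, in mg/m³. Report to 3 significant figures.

Total volume: dV/dt = Q_in − Q_out = -0.36300 m³/min, so V(t) = 13.8 − 0.36300 t and V(11.7) = 9.5529 m³.
No ammonia enters, so dm/dt = −Q_out · (m/V).
Separate: dm/m = −Q_out dt/V(t) ⇒ ln(m/m₀) = −(Q_out/(Q_in−Q_out)) ln(V/V₀).
m = m₀ (V₀/V)^(Q_out/(Q_in−Q_out)) = 49.0 × (13.8/9.5529)^(-2.3113) = 20.940 mg.
C = m/V = 20.940/9.5529 = 2.1920 mg/m³.

2.19 mg/m³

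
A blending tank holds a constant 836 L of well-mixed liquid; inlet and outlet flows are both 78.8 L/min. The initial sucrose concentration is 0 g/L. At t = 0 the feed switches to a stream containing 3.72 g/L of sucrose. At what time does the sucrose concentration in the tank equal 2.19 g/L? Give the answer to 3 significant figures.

9.43 min

Species balance: V dC/dt = Q(C_in − C) ⇒ τ = V/Q = 10.609 min.
C(t) = C_in + (C₀ − C_in) e^(−t/τ). Set C = 2.19 and solve for t:
e^(−t/τ) = (C − C_in)/(C₀ − C_in) = (2.19 − 3.72)/(0 − 3.72) = 0.41129
t = −τ ln(…) = 10.609 × 0.88846 = 9.4258 min.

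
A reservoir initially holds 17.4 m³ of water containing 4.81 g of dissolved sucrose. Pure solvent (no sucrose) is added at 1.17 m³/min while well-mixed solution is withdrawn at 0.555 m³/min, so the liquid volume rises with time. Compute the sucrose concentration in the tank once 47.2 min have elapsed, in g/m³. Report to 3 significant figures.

Total volume: dV/dt = Q_in − Q_out = 0.61500 m³/min, so V(t) = 17.4 + 0.61500 t and V(47.2) = 46.428 m³.
Species balance (pure solvent in): dm/dt = −Q_out · m/V(t).
Separate: dm/m = −Q_out dt/V(t) ⇒ ln(m/m₀) = −(Q_out/(Q_in−Q_out)) ln(V/V₀).
m = m₀ (V₀/V)^(Q_out/(Q_in−Q_out)) = 4.81 × (17.4/46.428)^(0.90244) = 1.9838 g.
C = m/V = 1.9838/46.428 = 0.042729 g/m³.

0.0427 g/m³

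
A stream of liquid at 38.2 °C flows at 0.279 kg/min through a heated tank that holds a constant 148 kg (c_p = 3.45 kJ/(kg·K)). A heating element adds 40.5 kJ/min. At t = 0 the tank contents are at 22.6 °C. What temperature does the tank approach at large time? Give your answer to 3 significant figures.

Heat balance on the well-mixed liquid: M c_p dT/dt = ṁ c_p (T_in − T) + 40.5.
At steady state dT/dt = 0 ⇒ T_ss = T_in + Q̇/(ṁ c_p) = 38.2 + 40.5/(0.279·3.45) = 80.276 °C.

80.3 °C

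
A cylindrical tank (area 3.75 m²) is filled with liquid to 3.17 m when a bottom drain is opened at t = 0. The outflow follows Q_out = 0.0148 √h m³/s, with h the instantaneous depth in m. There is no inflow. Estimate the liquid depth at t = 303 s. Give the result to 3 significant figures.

A dh/dt = −Q_out = −0.0148 √h.
∫ h^(−1/2) dh = −(0.0148/A) ∫ dt, giving 2√h = 2√h₀ − (0.0148/A) t.
√h = √3.17 − 0.0148·303/(2·3.75) = 1.7804 − 0.59792 = 1.1825.
h = 1.1825² = 1.3984 m.

1.40 m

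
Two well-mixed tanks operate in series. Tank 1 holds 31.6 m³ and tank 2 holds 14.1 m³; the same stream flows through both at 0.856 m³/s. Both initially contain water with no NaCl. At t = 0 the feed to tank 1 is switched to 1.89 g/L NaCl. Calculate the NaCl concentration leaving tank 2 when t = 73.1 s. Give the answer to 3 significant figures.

Each tank obeys Vᵢ dCᵢ/dt = Q(Cᵢ₋₁ − Cᵢ), so τᵢ = Vᵢ/Q.
τ₁ = 31.6/0.856 = 36.916 s; τ₂ = 14.1/0.856 = 16.472 s.
Solving the cascade with C₁(0)=C₂(0)=0 gives C₂(t) = C_in[1 − (τ₁ e^(−t/τ₁) − τ₂ e^(−t/τ₂))/(τ₁ − τ₂)].
At t = 73.1: e^(−t/τ₁) = 0.13804, e^(−t/τ₂) = 0.011821.
C₂ = 1.89·[1 − (36.916·0.13804 − 16.472·0.011821)/(20.444)] = 1.89·0.76026 = 1.4369 g/L.

1.44 g/L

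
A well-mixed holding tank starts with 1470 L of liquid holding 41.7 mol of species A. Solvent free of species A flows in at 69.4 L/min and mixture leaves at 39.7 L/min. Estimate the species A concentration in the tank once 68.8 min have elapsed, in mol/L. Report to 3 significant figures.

Total volume: dV/dt = Q_in − Q_out = 29.700 L/min, so V(t) = 1470 + 29.700 t and V(68.8) = 3513.4 L.
Species balance (pure solvent in): dm/dt = −Q_out · m/V(t).
dm/m = −Q_out dt/(V₀ + 29.700 t); integrating gives ln(m/m₀) = −(Q_out/(Q_in−Q_out)) ln(V/V₀).
m = m₀ (V₀/V)^(Q_out/(Q_in−Q_out)) = 41.7 × (1470/3513.4)^(1.3367) = 13.011 mol.
C = m/V = 13.011/3513.4 = 0.0037034 mol/L.

0.00370 mol/L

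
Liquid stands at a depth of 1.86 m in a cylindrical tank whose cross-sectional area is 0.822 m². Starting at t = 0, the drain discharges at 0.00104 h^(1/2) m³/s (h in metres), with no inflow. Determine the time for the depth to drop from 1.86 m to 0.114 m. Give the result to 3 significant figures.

A dh/dt = −Q_out = −0.00104 √h.
Separate and integrate: 2(√h − √h₀) = −(0.00104/A) t.
t = 2A(√h₀ − √h)/0.00104 = 2·0.822·(√1.86 − √0.114)/0.00104
  = 1.6440 × (1.3638 − 0.33764) / 0.00104 = 1622.2 s.

1620 s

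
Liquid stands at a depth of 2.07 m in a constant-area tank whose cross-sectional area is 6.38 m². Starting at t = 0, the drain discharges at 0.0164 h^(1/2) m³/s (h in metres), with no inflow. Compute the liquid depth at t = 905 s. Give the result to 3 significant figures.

With no inflow, A dh/dt = −0.0164 √h.
Separate and integrate: 2(√h − √h₀) = −(0.0164/A) t.
√h = √2.07 − 0.0164·905/(2·6.38) = 1.4387 − 1.1632 = 0.27558.
h = 0.27558² = 0.075946 m.

0.0759 m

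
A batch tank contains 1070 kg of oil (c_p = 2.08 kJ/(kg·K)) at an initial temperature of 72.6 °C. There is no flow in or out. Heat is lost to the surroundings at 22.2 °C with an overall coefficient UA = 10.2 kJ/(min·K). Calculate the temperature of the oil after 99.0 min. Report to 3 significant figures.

54.2 °C

M c_p dT/dt = −UA(T − T_amb).
dT/dt = (T_ss − T)/τ with T_ss = T_amb = 22.200 °C, τ = M c_p/UA = 1070·2.08/10.2 = 218.20 min.
This is linear first-order; T(t) = T_ss + (T₀ − T_ss) e^(−t/τ).
T(99.0) = 22.200 + (50.400)·0.63526 = 54.217 °C.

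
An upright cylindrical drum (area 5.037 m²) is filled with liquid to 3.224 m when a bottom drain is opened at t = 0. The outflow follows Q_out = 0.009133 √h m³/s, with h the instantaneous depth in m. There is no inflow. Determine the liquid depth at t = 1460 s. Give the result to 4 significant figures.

With no inflow, A dh/dt = −0.009133 √h.
∫ h^(−1/2) dh = −(0.009133/A) ∫ dt, giving 2√h = 2√h₀ − (0.009133/A) t.
√h = √3.224 − 0.009133·1460/(2·5.037) = 1.79555 − 1.32362 = 0.471927.
h = 0.471927² = 0.222715 m.

0.2227 m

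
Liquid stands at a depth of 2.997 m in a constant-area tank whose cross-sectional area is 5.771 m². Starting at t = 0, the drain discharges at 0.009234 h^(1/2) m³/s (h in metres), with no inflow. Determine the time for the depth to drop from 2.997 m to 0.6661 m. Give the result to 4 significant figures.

Unsteady balance on liquid volume: A dh/dt = −0.009234 √h.
This is separable: 2 d(√h)/dt = −0.009234/A, so √h = √h₀ − (0.009234/(2A)) t.
t = 2A(√h₀ − √h)/0.009234 = 2·5.771·(√2.997 − √0.6661)/0.009234
  = 11.5420 × (1.73118 − 0.816149) / 0.009234 = 1143.74 s.

1144 s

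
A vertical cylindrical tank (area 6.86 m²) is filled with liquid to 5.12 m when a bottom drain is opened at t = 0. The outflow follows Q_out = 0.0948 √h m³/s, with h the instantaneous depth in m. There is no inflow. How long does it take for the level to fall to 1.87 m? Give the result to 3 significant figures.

A dh/dt = −Q_out = −0.0948 √h.
This is separable: 2 d(√h)/dt = −0.0948/A, so √h = √h₀ − (0.0948/(2A)) t.
t = 2A(√h₀ − √h)/0.0948 = 2·6.86·(√5.12 − √1.87)/0.0948
  = 13.720 × (2.2627 − 1.3675) / 0.0948 = 129.57 s.

130 s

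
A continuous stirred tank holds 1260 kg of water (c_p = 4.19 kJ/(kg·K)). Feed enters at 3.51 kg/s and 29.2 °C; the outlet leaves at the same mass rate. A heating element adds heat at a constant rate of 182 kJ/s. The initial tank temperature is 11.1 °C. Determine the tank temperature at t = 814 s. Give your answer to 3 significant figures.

38.4 °C

M c_p dT/dt = ṁ c_p (T_in − T) + Q̇.
Rearrange: dT/dt = (T_ss − T)/τ with τ = M/ṁ = 358.97 s and T_ss = T_in + Q̇/(ṁ c_p) = 41.575 °C.
This is linear first-order; T(t) = T_ss + (T₀ − T_ss) e^(−t/τ).
T(814) = 41.575 + (-30.475)·e^(−814/358.97) = 41.575 + (-30.475)·0.10356 = 38.419 °C.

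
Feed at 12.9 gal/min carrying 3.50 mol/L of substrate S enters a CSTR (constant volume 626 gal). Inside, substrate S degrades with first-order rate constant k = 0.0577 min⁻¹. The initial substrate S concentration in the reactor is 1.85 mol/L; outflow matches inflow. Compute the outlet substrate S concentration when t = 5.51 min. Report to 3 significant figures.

1.52 mol/L

Species balance: V dC/dt = Q C_in − Q C − k V C.
This is linear with rate a = Q/V + k = 0.078307 min⁻¹.
C_ss = Q C_in/(Q + kV) = 0.92105 mol/L; C(t) = C_ss + (C₀ − C_ss) e^(−a t).
C(5.51) = 0.92105 + (0.92895)·e^(−0.078307·5.51) = 0.92105 + (0.92895)·0.64955 = 1.5245 mol/L.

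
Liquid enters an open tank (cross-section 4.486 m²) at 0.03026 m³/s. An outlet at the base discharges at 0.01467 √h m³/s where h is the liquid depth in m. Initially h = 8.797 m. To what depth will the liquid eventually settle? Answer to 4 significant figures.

A dh/dt = Q_in − 0.01467 √h. Steady state requires inflow = outflow:
Q_in = 0.01467 √h_ss ⇒ √h_ss = 0.03026/0.01467 = 2.06271.
h_ss = 2.06271² = 4.25479 m. (Since h₀ = 8.797 m > h_ss, the level will fall toward this value.)

4.255 m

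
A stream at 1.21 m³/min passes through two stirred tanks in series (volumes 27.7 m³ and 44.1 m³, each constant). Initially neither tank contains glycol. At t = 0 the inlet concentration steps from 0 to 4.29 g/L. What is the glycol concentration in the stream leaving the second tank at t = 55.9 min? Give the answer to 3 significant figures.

Time constants: τᵢ = Vᵢ/Q for each well-mixed tank.
τ₁ = 27.7/1.21 = 22.893 min; τ₂ = 44.1/1.21 = 36.446 min.
Solving the cascade with C₁(0)=C₂(0)=0 gives C₂(t) = C_in[1 − (τ₁ e^(−t/τ₁) − τ₂ e^(−t/τ₂))/(τ₁ − τ₂)].
At t = 55.9: e^(−t/τ₁) = 0.087001, e^(−t/τ₂) = 0.21572.
C₂ = 4.29·[1 − (22.893·0.087001 − 36.446·0.21572)/(-13.554)] = 4.29·0.56686 = 2.4318 g/L.

2.43 g/L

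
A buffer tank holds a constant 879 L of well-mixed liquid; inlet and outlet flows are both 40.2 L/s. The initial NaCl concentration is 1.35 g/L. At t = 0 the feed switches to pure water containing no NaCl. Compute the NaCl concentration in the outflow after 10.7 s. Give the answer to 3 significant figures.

0.828 g/L

Transient balance on the dissolved component: V dC/dt = Q(C_in − C).
Time constant τ = V/Q = 879/40.2 = 21.866 s.
Solution: C(t) = C_in + (C₀ − C_in) e^(−t/τ).
C(10.7) = 0 + (1.35 − 0)·e^(−10.7/21.866) = 0 + (1.3500)·0.61302 = 0.82758 g/L.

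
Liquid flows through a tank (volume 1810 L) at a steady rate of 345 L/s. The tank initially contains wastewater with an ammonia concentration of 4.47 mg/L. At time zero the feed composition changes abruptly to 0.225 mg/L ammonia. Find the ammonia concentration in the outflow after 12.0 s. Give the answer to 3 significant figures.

0.656 mg/L

Unsteady species balance (constant V, well mixed): V dC/dt = Q(C_in − C).
Time constant τ = V/Q = 1810/345 = 5.2464 s.
Solution: C(t) = C_in + (C₀ − C_in) e^(−t/τ).
C(12.0) = 0.225 + (4.47 − 0.225)·e^(−12.0/5.2464) = 0.225 + (4.2450)·0.10154 = 0.65604 mg/L.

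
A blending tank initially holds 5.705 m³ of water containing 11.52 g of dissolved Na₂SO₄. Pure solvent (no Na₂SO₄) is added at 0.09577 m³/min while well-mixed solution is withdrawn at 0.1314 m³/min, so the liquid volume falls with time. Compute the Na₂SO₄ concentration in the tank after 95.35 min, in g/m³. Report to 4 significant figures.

0.1773 g/m³

Let m(t) be the amount of Na₂SO₄. Volume: V(t) = V₀ + (Q_in − Q_out) t = 5.705 − 0.0356300 t; V(95.35) = 2.30768 m³.
Species balance (pure solvent in): dm/dt = −Q_out · m/V(t).
Separate: dm/m = −Q_out dt/V(t) ⇒ ln(m/m₀) = −(Q_out/(Q_in−Q_out)) ln(V/V₀).
m = m₀ (V₀/V)^(Q_out/(Q_in−Q_out)) = 11.52 × (5.705/2.30768)^(-3.68790) = 0.409082 g.
C = m/V = 0.409082/2.30768 = 0.177270 g/m³.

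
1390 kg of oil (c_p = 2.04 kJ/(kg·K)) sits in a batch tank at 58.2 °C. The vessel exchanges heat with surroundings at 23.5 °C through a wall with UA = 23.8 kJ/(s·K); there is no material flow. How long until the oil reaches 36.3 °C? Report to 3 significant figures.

119 s

M c_p dT/dt = −UA(T − T_amb).
τ = M c_p/UA = 119.14 s; T_ss = T_amb = 23.500 °C.
T(t) = T_ss + (T₀ − T_ss)e^(−t/τ); set T = 36.3:
t = −τ ln[(T − T_ss)/(T₀ − T_ss)] = −119.14 · ln(0.36888) = 118.82 s.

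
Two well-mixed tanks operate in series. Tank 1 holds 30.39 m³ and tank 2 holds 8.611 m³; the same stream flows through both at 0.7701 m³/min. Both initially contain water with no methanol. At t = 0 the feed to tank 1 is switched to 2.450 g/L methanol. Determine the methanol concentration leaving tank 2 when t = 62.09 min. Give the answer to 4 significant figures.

1.745 g/L

Time constants: τᵢ = Vᵢ/Q for each well-mixed tank.
τ₁ = 30.39/0.7701 = 39.4624 min; τ₂ = 8.611/0.7701 = 11.1817 min.
Solving the cascade with C₁(0)=C₂(0)=0 gives C₂(t) = C_in[1 − (τ₁ e^(−t/τ₁) − τ₂ e^(−t/τ₂))/(τ₁ − τ₂)].
At t = 62.09: e^(−t/τ₁) = 0.207340, e^(−t/τ₂) = 0.00387643.
C₂ = 2.450·[1 − (39.4624·0.207340 − 11.1817·0.00387643)/(28.2807)] = 2.450·0.712215 = 1.74493 g/L.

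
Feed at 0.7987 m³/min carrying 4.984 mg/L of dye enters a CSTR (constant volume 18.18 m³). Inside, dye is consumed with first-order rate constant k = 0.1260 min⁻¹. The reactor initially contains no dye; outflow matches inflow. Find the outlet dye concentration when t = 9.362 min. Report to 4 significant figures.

Species balance: V dC/dt = Q C_in − Q C − k V C.
dC/dt = (Q/V) C_in − (Q/V + k) C; effective rate a = Q/V + k = 0.0439329 + 0.1260 = 0.169933 min⁻¹.
C_ss = Q C_in/(Q + kV) = 1.28852 mg/L; C(t) = C_ss + (C₀ − C_ss) e^(−a t).
C(9.362) = 1.28852 + (-1.28852)·e^(−0.169933·9.362) = 1.28852 + (-1.28852)·0.203740 = 1.02600 mg/L.

1.026 mg/L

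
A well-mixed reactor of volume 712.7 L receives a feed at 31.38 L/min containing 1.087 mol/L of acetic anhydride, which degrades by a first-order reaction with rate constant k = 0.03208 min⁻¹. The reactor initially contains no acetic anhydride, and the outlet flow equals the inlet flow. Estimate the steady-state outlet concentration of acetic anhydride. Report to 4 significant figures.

0.6288 mol/L

Species balance: V dC/dt = Q C_in − Q C − k V C.
Steady state (dC/dt = 0): C_ss = Q C_in/(Q + kV) = C_in/(1 + kV/Q).
C_ss = 31.38·1.087/(31.38 + 0.03208·712.7) = 34.1101/54.2434 = 0.628833 mol/L.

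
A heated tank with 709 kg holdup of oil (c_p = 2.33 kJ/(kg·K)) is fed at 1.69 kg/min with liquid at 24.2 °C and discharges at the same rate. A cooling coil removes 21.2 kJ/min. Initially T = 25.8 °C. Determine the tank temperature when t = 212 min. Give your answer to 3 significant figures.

Heat balance on the well-mixed liquid: M c_p dT/dt = ṁ c_p (T_in − T) − 21.2.
Rearrange: dT/dt = (T_ss − T)/τ with τ = M/ṁ = 419.53 min and T_ss = T_in − Q̇/(ṁ c_p) = 18.816 °C.
T approaches T_ss exponentially: T(t) = T_ss + (T₀ − T_ss) e^(−t/τ).
T(212) = 18.816 + (6.9839)·e^(−212/419.53) = 18.816 + (6.9839)·0.60331 = 23.030 °C.

23.0 °C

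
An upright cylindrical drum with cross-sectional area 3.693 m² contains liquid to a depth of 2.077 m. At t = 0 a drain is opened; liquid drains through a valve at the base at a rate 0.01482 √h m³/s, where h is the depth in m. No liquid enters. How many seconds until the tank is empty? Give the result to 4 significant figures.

A dh/dt = −Q_out = −0.01482 √h.
∫ h^(−1/2) dh = −(0.01482/A) ∫ dt, giving 2√h = 2√h₀ − (0.01482/A) t.
Tank is empty when √h = 0: t_empty = 2A√h₀/0.01482.
t_empty = 2·3.693·√2.077/0.01482 = 7.38600·1.44118/0.01482 = 718.256 s.

718.3 s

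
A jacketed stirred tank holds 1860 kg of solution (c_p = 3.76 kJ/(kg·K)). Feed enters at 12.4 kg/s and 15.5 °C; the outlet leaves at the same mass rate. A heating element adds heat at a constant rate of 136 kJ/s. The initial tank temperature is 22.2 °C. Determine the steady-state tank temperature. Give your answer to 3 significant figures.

18.4 °C

M c_p dT/dt = ṁ c_p (T_in − T) + Q̇.
At steady state dT/dt = 0 ⇒ T_ss = T_in + Q̇/(ṁ c_p) = 15.5 + 136/(12.4·3.76) = 18.417 °C.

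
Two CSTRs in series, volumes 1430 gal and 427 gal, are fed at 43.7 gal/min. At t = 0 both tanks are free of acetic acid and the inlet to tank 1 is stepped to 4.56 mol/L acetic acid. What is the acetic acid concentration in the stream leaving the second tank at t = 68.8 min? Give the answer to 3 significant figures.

3.77 mol/L

Each tank obeys Vᵢ dCᵢ/dt = Q(Cᵢ₋₁ − Cᵢ), so τᵢ = Vᵢ/Q.
τ₁ = 1430/43.7 = 32.723 min; τ₂ = 427/43.7 = 9.7712 min.
Tank 1: C₁ = C_in(1 − e^(−t/τ₁)). Tank 2 (τ₁ ≠ τ₂): C₂ = C_in[1 − (τ₁ e^(−t/τ₁) − τ₂ e^(−t/τ₂))/(τ₁ − τ₂)].
At t = 68.8: e^(−t/τ₁) = 0.12215, e^(−t/τ₂) = 0.00087514.
C₂ = 4.56·[1 − (32.723·0.12215 − 9.7712·0.00087514)/(22.952)] = 4.56·0.82622 = 3.7676 mol/L.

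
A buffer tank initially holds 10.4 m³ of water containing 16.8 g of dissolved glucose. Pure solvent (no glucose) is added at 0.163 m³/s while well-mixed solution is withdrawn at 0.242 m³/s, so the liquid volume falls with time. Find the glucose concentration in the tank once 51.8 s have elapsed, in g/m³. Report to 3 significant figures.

0.576 g/m³

Let m(t) be the amount of glucose. Volume: V(t) = V₀ + (Q_in − Q_out) t = 10.4 − 0.079000 t; V(51.8) = 6.3078 m³.
Solute balance: dm/dt = 0 − Q_out C = −Q_out m/V(t).
dm/m = −Q_out dt/(V₀ − 0.079000 t); integrating gives ln(m/m₀) = −(Q_out/(Q_in−Q_out)) ln(V/V₀).
m = m₀ (V₀/V)^(Q_out/(Q_in−Q_out)) = 16.8 × (10.4/6.3078)^(-3.0633) = 3.6316 g.
C = m/V = 3.6316/6.3078 = 0.57573 g/m³.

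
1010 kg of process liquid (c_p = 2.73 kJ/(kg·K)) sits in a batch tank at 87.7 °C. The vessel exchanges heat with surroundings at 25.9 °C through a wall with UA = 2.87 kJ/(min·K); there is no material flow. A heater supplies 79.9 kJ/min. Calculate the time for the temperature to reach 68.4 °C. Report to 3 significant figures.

807 min

M c_p dT/dt = −UA(T − T_amb) + Q̇.
τ = M c_p/UA = 960.73 min; T_ss = T_amb + Q̇/UA = 25.9 + 79.9/2.87 = 53.740 °C.
T(t) = T_ss + (T₀ − T_ss)e^(−t/τ); set T = 68.4:
t = −τ ln[(T − T_ss)/(T₀ − T_ss)] = −960.73 · ln(0.43169) = 807.06 min.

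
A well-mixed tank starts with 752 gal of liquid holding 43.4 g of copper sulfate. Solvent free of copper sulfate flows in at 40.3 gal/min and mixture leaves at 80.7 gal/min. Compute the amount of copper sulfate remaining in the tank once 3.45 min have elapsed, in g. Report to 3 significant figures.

28.8 g

Let m(t) be the amount of copper sulfate. Volume: V(t) = V₀ + (Q_in − Q_out) t = 752 − 40.400 t; V(3.45) = 612.62 gal.
Solute balance: dm/dt = 0 − Q_out C = −Q_out m/V(t).
Separate: dm/m = −Q_out dt/V(t) ⇒ ln(m/m₀) = −(Q_out/(Q_in−Q_out)) ln(V/V₀).
m = m₀ (V₀/V)^(Q_out/(Q_in−Q_out)) = 43.4 × (752/612.62)^(-1.9975) = 28.818 g.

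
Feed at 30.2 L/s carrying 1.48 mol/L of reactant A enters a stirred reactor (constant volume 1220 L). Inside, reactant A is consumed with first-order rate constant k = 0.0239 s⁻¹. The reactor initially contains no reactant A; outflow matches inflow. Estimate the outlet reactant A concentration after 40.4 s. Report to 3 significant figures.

Species balance: V dC/dt = Q C_in − Q C − k V C.
This is linear with rate a = Q/V + k = 0.048654 s⁻¹.
C_ss = Q C_in/(Q + kV) = 0.75299 mol/L; C(t) = C_ss + (C₀ − C_ss) e^(−a t).
C(40.4) = 0.75299 + (-0.75299)·e^(−0.048654·40.4) = 0.75299 + (-0.75299)·0.14007 = 0.64752 mol/L.

0.648 mol/L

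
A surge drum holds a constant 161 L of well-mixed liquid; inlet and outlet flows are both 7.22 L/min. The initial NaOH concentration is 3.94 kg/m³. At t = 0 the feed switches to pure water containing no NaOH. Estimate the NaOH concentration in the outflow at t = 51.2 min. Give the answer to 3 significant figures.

Unsteady species balance (constant V, well mixed): V dC/dt = Q(C_in − C).
So dC/dt = (C_in − C)/τ with τ = V/Q = 161/7.22 = 22.299 min.
Solution: C(t) = C_in + (C₀ − C_in) e^(−t/τ).
C(51.2) = 0 + (3.94 − 0)·e^(−51.2/22.299) = 0 + (3.9400)·0.10066 = 0.39658 kg/m³.

0.397 kg/m³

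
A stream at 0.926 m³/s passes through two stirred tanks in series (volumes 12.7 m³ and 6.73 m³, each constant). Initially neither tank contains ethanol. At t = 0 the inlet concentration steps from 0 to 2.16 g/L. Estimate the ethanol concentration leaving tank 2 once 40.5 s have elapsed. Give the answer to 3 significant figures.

Species balance on tank i: dCᵢ/dt = (Cᵢ₋₁ − Cᵢ)/τᵢ with τᵢ = Vᵢ/Q.
τ₁ = 12.7/0.926 = 13.715 s; τ₂ = 6.73/0.926 = 7.2678 s.
Solving the cascade with C₁(0)=C₂(0)=0 gives C₂(t) = C_in[1 − (τ₁ e^(−t/τ₁) − τ₂ e^(−t/τ₂))/(τ₁ − τ₂)].
At t = 40.5: e^(−t/τ₁) = 0.052183, e^(−t/τ₂) = 0.0038009.
C₂ = 2.16·[1 − (13.715·0.052183 − 7.2678·0.0038009)/(6.4471)] = 2.16·0.89328 = 1.9295 g/L.

1.93 g/L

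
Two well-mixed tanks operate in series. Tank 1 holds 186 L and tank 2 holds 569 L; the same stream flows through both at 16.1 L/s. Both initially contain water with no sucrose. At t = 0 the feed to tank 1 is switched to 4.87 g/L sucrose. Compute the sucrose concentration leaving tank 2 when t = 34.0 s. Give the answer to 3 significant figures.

2.23 g/L

Each tank obeys Vᵢ dCᵢ/dt = Q(Cᵢ₋₁ − Cᵢ), so τᵢ = Vᵢ/Q.
τ₁ = 186/16.1 = 11.553 s; τ₂ = 569/16.1 = 35.342 s.
Tank 1: C₁ = C_in(1 − e^(−t/τ₁)). Tank 2 (τ₁ ≠ τ₂): C₂ = C_in[1 − (τ₁ e^(−t/τ₁) − τ₂ e^(−t/τ₂))/(τ₁ − τ₂)].
At t = 34.0: e^(−t/τ₁) = 0.052707, e^(−t/τ₂) = 0.38211.
C₂ = 4.87·[1 − (11.553·0.052707 − 35.342·0.38211)/(-23.789)] = 4.87·0.45791 = 2.2300 g/L.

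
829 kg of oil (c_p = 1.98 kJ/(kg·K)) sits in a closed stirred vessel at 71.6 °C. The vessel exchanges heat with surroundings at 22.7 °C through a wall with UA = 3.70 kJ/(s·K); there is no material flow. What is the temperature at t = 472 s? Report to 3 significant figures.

39.6 °C

Lumped-capacitance energy balance: M c_p dT/dt = UA(T_amb − T).
dT/dt = (T_ss − T)/τ with T_ss = T_amb = 22.700 °C, τ = M c_p/UA = 829·1.98/3.70 = 443.63 s.
T approaches T_ss exponentially: T(t) = T_ss + (T₀ − T_ss) e^(−t/τ).
T(472) = 22.700 + (48.900)·0.34509 = 39.575 °C.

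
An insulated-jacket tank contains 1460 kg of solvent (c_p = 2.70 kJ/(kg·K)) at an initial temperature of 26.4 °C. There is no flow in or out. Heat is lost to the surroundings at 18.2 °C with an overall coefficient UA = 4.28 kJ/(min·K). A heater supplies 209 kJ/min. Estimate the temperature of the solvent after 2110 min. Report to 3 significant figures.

62.9 °C

Heat balance on the well-mixed liquid: M c_p dT/dt = −UA(T − T_amb) + Q̇.
dT/dt = (T_ss − T)/τ with T_ss = T_amb + Q̇/UA = 18.2 + 209/4.28 = 67.032 °C, τ = M c_p/UA = 1460·2.70/4.28 = 921.03 min.
T approaches T_ss exponentially: T(t) = T_ss + (T₀ − T_ss) e^(−t/τ).
T(2110) = 67.032 + (-40.632)·0.10117 = 62.921 °C.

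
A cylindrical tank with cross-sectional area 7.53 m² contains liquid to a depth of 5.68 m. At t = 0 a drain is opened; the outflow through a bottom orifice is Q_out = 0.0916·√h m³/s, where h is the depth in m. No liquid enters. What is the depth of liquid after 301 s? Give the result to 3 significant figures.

0.305 m

With no inflow, A dh/dt = −0.0916 √h.
This is separable: 2 d(√h)/dt = −0.0916/A, so √h = √h₀ − (0.0916/(2A)) t.
√h = √5.68 − 0.0916·301/(2·7.53) = 2.3833 − 1.8308 = 0.55249.
h = 0.55249² = 0.30525 m.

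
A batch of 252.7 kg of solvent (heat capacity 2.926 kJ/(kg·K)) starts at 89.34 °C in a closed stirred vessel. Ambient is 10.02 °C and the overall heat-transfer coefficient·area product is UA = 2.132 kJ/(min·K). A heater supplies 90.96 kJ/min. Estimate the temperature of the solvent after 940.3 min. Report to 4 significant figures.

55.12 °C

Heat balance on the well-mixed liquid: M c_p dT/dt = −UA(T − T_amb) + Q̇.
dT/dt = (T_ss − T)/τ with T_ss = T_amb + Q̇/UA = 10.02 + 90.96/2.132 = 52.6842 °C, τ = M c_p/UA = 252.7·2.926/2.132 = 346.811 min.
This is linear first-order; T(t) = T_ss + (T₀ − T_ss) e^(−t/τ).
T(940.3) = 52.6842 + (36.6558)·0.0664518 = 55.1200 °C.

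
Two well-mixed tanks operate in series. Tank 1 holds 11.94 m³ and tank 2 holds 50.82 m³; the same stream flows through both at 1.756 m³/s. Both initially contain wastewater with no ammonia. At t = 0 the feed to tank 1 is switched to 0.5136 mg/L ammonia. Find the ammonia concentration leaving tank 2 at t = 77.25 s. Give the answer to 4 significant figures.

Time constants: τᵢ = Vᵢ/Q for each well-mixed tank.
τ₁ = 11.94/1.756 = 6.79954 s; τ₂ = 50.82/1.756 = 28.9408 s.
Tank 1: C₁ = C_in(1 − e^(−t/τ₁)). Tank 2 (τ₁ ≠ τ₂): C₂ = C_in[1 − (τ₁ e^(−t/τ₁) − τ₂ e^(−t/τ₂))/(τ₁ − τ₂)].
At t = 77.25: e^(−t/τ₁) = 1.16401e-05, e^(−t/τ₂) = 0.0693046.
C₂ = 0.5136·[1 − (6.79954·1.16401e-05 − 28.9408·0.0693046)/(-22.1412)] = 0.5136·0.909416 = 0.467076 mg/L.

0.4671 mg/L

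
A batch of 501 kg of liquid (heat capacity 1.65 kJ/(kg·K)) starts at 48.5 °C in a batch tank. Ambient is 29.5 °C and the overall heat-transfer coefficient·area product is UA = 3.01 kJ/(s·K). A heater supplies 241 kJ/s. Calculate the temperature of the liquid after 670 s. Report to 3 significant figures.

Heat balance on the well-mixed liquid: M c_p dT/dt = −UA(T − T_amb) + Q̇.
dT/dt = (T_ss − T)/τ with T_ss = T_amb + Q̇/UA = 29.5 + 241/3.01 = 109.57 °C, τ = M c_p/UA = 501·1.65/3.01 = 274.63 s.
Integrating: T(t) = T_ss + (T₀ − T_ss) e^(−t/τ).
T(670) = 109.57 + (-61.066)·0.087195 = 104.24 °C.

104 °C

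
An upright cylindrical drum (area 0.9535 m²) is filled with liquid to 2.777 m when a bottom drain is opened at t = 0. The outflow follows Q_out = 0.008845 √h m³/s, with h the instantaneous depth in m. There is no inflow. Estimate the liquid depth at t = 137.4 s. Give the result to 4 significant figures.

Unsteady balance on liquid volume: A dh/dt = −0.008845 √h.
Separate and integrate: 2(√h − √h₀) = −(0.008845/A) t.
√h = √2.777 − 0.008845·137.4/(2·0.9535) = 1.66643 − 0.637285 = 1.02915.
h = 1.02915² = 1.05915 m.

1.059 m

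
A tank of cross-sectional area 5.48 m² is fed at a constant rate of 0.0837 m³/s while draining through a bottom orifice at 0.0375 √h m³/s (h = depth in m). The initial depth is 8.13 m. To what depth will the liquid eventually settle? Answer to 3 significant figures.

4.98 m

Accumulation of liquid (constant cross-section A): A dh/dt = Q_in − 0.0375 √h. At steady state dh/dt = 0:
Q_in = 0.0375 √h_ss ⇒ √h_ss = 0.0837/0.0375 = 2.2320.
h_ss = 2.2320² = 4.9818 m. (Since h₀ = 8.13 m > h_ss, the level will fall toward this value.)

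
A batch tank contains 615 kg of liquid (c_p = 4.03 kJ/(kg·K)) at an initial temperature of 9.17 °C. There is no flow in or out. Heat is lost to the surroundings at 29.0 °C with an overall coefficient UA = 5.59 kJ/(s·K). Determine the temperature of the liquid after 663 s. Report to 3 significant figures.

24.6 °C

Lumped-capacitance energy balance: M c_p dT/dt = UA(T_amb − T).
dT/dt = (T_ss − T)/τ with T_ss = T_amb = 29.000 °C, τ = M c_p/UA = 615·4.03/5.59 = 443.37 s.
T approaches T_ss exponentially: T(t) = T_ss + (T₀ − T_ss) e^(−t/τ).
T(663) = 29.000 + (-19.830)·0.22417 = 24.555 °C.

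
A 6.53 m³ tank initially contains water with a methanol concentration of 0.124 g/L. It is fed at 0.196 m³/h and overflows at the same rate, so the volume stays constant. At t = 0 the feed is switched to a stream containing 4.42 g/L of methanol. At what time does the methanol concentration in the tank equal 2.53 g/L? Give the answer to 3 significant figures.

27.4 h

Species balance: V dC/dt = Q(C_in − C) ⇒ τ = V/Q = 33.316 h.
C(t) = C_in + (C₀ − C_in) e^(−t/τ). Set C = 2.53 and solve for t:
e^(−t/τ) = (C − C_in)/(C₀ − C_in) = (2.53 − 4.42)/(0.124 − 4.42) = 0.43994
t = −τ ln(…) = 33.316 × 0.82111 = 27.356 h.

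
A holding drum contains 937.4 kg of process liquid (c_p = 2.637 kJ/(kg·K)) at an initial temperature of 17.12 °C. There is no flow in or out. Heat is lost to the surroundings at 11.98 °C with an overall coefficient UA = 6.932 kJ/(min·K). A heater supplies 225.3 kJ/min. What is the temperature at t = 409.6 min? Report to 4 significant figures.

M c_p dT/dt = −UA(T − T_amb) + Q̇.
dT/dt = (T_ss − T)/τ with T_ss = T_amb + Q̇/UA = 11.98 + 225.3/6.932 = 44.4814 °C, τ = M c_p/UA = 937.4·2.637/6.932 = 356.596 min.
Integrating: T(t) = T_ss + (T₀ − T_ss) e^(−t/τ).
T(409.6) = 44.4814 + (-27.3614)·0.317068 = 35.8060 °C.

35.81 °C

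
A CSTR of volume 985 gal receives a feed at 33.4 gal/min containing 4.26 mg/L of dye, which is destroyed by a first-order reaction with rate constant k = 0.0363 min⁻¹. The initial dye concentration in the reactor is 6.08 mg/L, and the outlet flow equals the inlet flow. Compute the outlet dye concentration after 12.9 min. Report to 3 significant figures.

3.68 mg/L

Accumulation = in − out − consumed: V dC/dt = Q C_in − Q C − k V C.
dC/dt = (Q/V) C_in − (Q/V + k) C; effective rate a = Q/V + k = 0.033909 + 0.0363 = 0.070209 min⁻¹.
C_ss = Q C_in/(Q + kV) = 2.0575 mg/L; C(t) = C_ss + (C₀ − C_ss) e^(−a t).
C(12.9) = 2.0575 + (4.0225)·e^(−0.070209·12.9) = 2.0575 + (4.0225)·0.40426 = 3.6836 mg/L.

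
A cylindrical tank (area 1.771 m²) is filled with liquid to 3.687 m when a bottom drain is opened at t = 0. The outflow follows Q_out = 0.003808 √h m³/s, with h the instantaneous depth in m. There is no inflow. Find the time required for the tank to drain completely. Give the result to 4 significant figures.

1786 s

With no inflow, A dh/dt = −0.003808 √h.
This is separable: 2 d(√h)/dt = −0.003808/A, so √h = √h₀ − (0.003808/(2A)) t.
Set h = 0: 2√h₀ = (0.003808/A) t_empty ⇒ t_empty = 2A√h₀/0.003808.
t_empty = 2·1.771·√3.687/0.003808 = 3.54200·1.92016/0.003808 = 1786.03 s.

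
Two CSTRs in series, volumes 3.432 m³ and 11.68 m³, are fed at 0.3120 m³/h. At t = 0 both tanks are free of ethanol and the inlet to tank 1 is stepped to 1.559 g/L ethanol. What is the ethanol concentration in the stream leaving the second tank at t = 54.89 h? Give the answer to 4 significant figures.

Species balance on tank i: dCᵢ/dt = (Cᵢ₋₁ − Cᵢ)/τᵢ with τᵢ = Vᵢ/Q.
τ₁ = 3.432/0.3120 = 11.0000 h; τ₂ = 11.68/0.3120 = 37.4359 h.
Solving the cascade with C₁(0)=C₂(0)=0 gives C₂(t) = C_in[1 − (τ₁ e^(−t/τ₁) − τ₂ e^(−t/τ₂))/(τ₁ − τ₂)].
At t = 54.89: e^(−t/τ₁) = 0.00680566, e^(−t/τ₂) = 0.230792.
C₂ = 1.559·[1 − (11.0000·0.00680566 − 37.4359·0.230792)/(-26.4359)] = 1.559·0.676008 = 1.05390 g/L.

1.054 g/L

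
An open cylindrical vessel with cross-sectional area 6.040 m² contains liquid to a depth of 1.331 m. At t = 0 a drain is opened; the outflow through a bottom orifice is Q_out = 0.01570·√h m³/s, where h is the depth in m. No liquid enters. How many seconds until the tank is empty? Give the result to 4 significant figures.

887.7 s

With no inflow, A dh/dt = −0.01570 √h.
This is separable: 2 d(√h)/dt = −0.01570/A, so √h = √h₀ − (0.01570/(2A)) t.
Tank is empty when √h = 0: t_empty = 2A√h₀/0.01570.
t_empty = 2·6.040·√1.331/0.01570 = 12.0800·1.15369/0.01570 = 887.680 s.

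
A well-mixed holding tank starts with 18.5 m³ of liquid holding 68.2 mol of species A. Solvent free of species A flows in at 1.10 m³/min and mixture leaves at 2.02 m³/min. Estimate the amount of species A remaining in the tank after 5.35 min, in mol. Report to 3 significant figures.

34.6 mol

Total volume: dV/dt = Q_in − Q_out = -0.92000 m³/min, so V(t) = 18.5 − 0.92000 t and V(5.35) = 13.578 m³.
No species A enters, so dm/dt = −Q_out · (m/V).
Separate: dm/m = −Q_out dt/V(t) ⇒ ln(m/m₀) = −(Q_out/(Q_in−Q_out)) ln(V/V₀).
m = m₀ (V₀/V)^(Q_out/(Q_in−Q_out)) = 68.2 × (18.5/13.578)^(-2.1957) = 34.580 mol.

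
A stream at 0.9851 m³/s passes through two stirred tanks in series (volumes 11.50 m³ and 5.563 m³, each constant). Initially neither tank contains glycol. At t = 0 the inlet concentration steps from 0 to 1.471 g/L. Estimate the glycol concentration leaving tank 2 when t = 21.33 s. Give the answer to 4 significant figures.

1.044 g/L

Time constants: τᵢ = Vᵢ/Q for each well-mixed tank.
τ₁ = 11.50/0.9851 = 11.6739 s; τ₂ = 5.563/0.9851 = 5.64714 s.
Tank 1: C₁ = C_in(1 − e^(−t/τ₁)). Tank 2 (τ₁ ≠ τ₂): C₂ = C_in[1 − (τ₁ e^(−t/τ₁) − τ₂ e^(−t/τ₂))/(τ₁ − τ₂)].
At t = 21.33: e^(−t/τ₁) = 0.160872, e^(−t/τ₂) = 0.0228883.
C₂ = 1.471·[1 − (11.6739·0.160872 − 5.64714·0.0228883)/(6.02680)] = 1.471·0.709837 = 1.04417 g/L.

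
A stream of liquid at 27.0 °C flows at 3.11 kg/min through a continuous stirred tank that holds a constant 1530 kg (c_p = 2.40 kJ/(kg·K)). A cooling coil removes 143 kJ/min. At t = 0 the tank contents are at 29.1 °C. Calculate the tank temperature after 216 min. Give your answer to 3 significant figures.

M c_p dT/dt = ṁ c_p (T_in − T) − Q̇.
Rearrange: dT/dt = (T_ss − T)/τ with τ = M/ṁ = 491.96 min and T_ss = T_in − Q̇/(ṁ c_p) = 7.8414 °C.
Solution: T(t) = T_ss + (T₀ − T_ss) e^(−t/τ).
T(216) = 7.8414 + (21.259)·e^(−216/491.96) = 7.8414 + (21.259)·0.64464 = 21.546 °C.

21.5 °C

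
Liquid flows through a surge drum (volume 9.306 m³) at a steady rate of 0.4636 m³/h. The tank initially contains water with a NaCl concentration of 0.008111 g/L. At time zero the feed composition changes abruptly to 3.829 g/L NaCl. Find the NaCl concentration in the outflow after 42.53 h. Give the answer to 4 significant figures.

Mass balance on the solute (V constant): V dC/dt = Q(C_in − C).
Time constant τ = V/Q = 9.306/0.4636 = 20.0733 h.
C approaches C_in exponentially: C(t) = C_in + (C₀ − C_in) e^(−t/τ).
C(42.53) = 3.829 + (0.008111 − 3.829)·e^(−42.53/20.0733) = 3.829 + (-3.82089)·0.120184 = 3.36979 g/L.

3.370 g/L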